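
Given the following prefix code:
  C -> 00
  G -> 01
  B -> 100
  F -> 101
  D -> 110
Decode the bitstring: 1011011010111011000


Decoding step by step:
Bits 101 -> F
Bits 101 -> F
Bits 101 -> F
Bits 01 -> G
Bits 110 -> D
Bits 110 -> D
Bits 00 -> C


Decoded message: FFFGDDC


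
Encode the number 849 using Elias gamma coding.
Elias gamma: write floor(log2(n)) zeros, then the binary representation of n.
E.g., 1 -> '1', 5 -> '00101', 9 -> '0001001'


num_bits = floor(log2(849)) + 1 = 10
leading_zeros = num_bits - 1 = 9
binary(849) = 1101010001

Elias gamma(849) = '000000000' + '1101010001' = 0000000001101010001 (19 bits)


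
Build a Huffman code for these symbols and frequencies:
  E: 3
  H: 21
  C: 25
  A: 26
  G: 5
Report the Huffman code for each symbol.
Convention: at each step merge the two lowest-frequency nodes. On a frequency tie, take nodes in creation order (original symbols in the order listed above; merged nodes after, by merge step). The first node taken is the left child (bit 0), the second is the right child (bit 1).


Huffman tree construction:
Step 1: Merge E(3) + G(5) = 8
Step 2: Merge (E+G)(8) + H(21) = 29
Step 3: Merge C(25) + A(26) = 51
Step 4: Merge ((E+G)+H)(29) + (C+A)(51) = 80
Read each symbol's code off the tree from the root (left child = 0, right child = 1).

Codes:
  E: 000 (length 3)
  H: 01 (length 2)
  C: 10 (length 2)
  A: 11 (length 2)
  G: 001 (length 3)
Average code length: 168/80 = 2.1000 bits/symbol


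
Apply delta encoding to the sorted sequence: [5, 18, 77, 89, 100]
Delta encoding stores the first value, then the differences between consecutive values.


First value: 5
Deltas:
  18 - 5 = 13
  77 - 18 = 59
  89 - 77 = 12
  100 - 89 = 11


Delta encoded: [5, 13, 59, 12, 11]


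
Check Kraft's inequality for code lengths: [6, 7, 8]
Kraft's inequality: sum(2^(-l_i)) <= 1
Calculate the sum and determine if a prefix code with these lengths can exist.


Sum = 2^(-6) + 2^(-7) + 2^(-8)
    = 0.015625 + 0.0078125 + 0.00390625
    = 7/256 = 0.02734375
Since 0.02734375 <= 1, Kraft's inequality IS satisfied.
A prefix code with these lengths CAN exist.

Kraft sum = 0.02734375. Satisfied.


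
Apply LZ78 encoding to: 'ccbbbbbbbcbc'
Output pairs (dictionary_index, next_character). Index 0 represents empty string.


LZ78 encoding steps:
Dictionary: {0: ''}
Step 1: w='' (idx 0), next='c' -> output (0, 'c'), add 'c' as idx 1
Step 2: w='c' (idx 1), next='b' -> output (1, 'b'), add 'cb' as idx 2
Step 3: w='' (idx 0), next='b' -> output (0, 'b'), add 'b' as idx 3
Step 4: w='b' (idx 3), next='b' -> output (3, 'b'), add 'bb' as idx 4
Step 5: w='bb' (idx 4), next='b' -> output (4, 'b'), add 'bbb' as idx 5
Step 6: w='cb' (idx 2), next='c' -> output (2, 'c'), add 'cbc' as idx 6


Encoded: [(0, 'c'), (1, 'b'), (0, 'b'), (3, 'b'), (4, 'b'), (2, 'c')]


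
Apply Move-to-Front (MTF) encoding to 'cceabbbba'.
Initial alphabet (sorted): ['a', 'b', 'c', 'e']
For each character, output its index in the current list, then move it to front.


MTF encoding:
'c': index 2 in ['a', 'b', 'c', 'e'] -> ['c', 'a', 'b', 'e']
'c': index 0 in ['c', 'a', 'b', 'e'] -> ['c', 'a', 'b', 'e']
'e': index 3 in ['c', 'a', 'b', 'e'] -> ['e', 'c', 'a', 'b']
'a': index 2 in ['e', 'c', 'a', 'b'] -> ['a', 'e', 'c', 'b']
'b': index 3 in ['a', 'e', 'c', 'b'] -> ['b', 'a', 'e', 'c']
'b': index 0 in ['b', 'a', 'e', 'c'] -> ['b', 'a', 'e', 'c']
'b': index 0 in ['b', 'a', 'e', 'c'] -> ['b', 'a', 'e', 'c']
'b': index 0 in ['b', 'a', 'e', 'c'] -> ['b', 'a', 'e', 'c']
'a': index 1 in ['b', 'a', 'e', 'c'] -> ['a', 'b', 'e', 'c']


Output: [2, 0, 3, 2, 3, 0, 0, 0, 1]


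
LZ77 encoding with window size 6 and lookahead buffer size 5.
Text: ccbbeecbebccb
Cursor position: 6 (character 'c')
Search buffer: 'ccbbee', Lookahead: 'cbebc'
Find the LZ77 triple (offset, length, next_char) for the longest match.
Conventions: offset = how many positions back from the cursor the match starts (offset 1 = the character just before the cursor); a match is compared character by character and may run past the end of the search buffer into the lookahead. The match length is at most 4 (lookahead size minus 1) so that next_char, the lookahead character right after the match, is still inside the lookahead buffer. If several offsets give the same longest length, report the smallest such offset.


Try each offset into the search buffer:
  offset=1 (pos 5, char 'e'): match length 0
  offset=2 (pos 4, char 'e'): match length 0
  offset=3 (pos 3, char 'b'): match length 0
  offset=4 (pos 2, char 'b'): match length 0
  offset=5 (pos 1, char 'c'): match length 2
  offset=6 (pos 0, char 'c'): match length 1
Longest match has length 2 at offset 5.
next_char = character at position 6 + 2 = 8 -> 'e'

Best match: offset=5, length=2 (matching 'cb' starting at position 1)
LZ77 triple: (5, 2, 'e')


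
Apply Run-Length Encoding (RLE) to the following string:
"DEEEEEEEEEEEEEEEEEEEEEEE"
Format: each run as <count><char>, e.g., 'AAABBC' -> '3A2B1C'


Scanning runs left to right:
  i=0: run of 'D' x 1 -> '1D'
  i=1: run of 'E' x 23 -> '23E'

RLE = 1D23E


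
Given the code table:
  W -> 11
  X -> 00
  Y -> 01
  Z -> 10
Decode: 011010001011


Decoding:
01 -> Y
10 -> Z
10 -> Z
00 -> X
10 -> Z
11 -> W


Result: YZZXZW


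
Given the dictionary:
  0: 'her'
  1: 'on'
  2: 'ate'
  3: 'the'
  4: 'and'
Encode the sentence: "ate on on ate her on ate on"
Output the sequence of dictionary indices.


Look up each word in the dictionary:
  'ate' -> 2
  'on' -> 1
  'on' -> 1
  'ate' -> 2
  'her' -> 0
  'on' -> 1
  'ate' -> 2
  'on' -> 1

Encoded: [2, 1, 1, 2, 0, 1, 2, 1]


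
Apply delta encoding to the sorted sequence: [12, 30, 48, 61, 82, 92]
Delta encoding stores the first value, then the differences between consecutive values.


First value: 12
Deltas:
  30 - 12 = 18
  48 - 30 = 18
  61 - 48 = 13
  82 - 61 = 21
  92 - 82 = 10


Delta encoded: [12, 18, 18, 13, 21, 10]


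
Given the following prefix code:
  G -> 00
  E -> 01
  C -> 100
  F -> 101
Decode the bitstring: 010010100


Decoding step by step:
Bits 01 -> E
Bits 00 -> G
Bits 101 -> F
Bits 00 -> G


Decoded message: EGFG


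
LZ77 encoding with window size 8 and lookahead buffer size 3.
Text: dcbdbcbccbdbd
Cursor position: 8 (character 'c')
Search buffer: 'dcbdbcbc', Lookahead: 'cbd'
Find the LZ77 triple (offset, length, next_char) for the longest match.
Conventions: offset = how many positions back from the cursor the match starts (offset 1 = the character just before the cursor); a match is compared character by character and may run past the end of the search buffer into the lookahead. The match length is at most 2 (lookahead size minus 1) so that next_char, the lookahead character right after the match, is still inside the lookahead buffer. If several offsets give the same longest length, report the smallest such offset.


Try each offset into the search buffer:
  offset=1 (pos 7, char 'c'): match length 1
  offset=2 (pos 6, char 'b'): match length 0
  offset=3 (pos 5, char 'c'): match length 2
  offset=4 (pos 4, char 'b'): match length 0
  offset=5 (pos 3, char 'd'): match length 0
  offset=6 (pos 2, char 'b'): match length 0
  offset=7 (pos 1, char 'c'): match length 2
  offset=8 (pos 0, char 'd'): match length 0
Longest match has length 2, found at offsets 3, 7; take the smallest, offset 3.
next_char = character at position 8 + 2 = 10 -> 'd'

Best match: offset=3, length=2 (matching 'cb' starting at position 5)
LZ77 triple: (3, 2, 'd')


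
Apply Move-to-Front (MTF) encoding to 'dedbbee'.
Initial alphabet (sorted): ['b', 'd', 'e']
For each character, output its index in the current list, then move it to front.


MTF encoding:
'd': index 1 in ['b', 'd', 'e'] -> ['d', 'b', 'e']
'e': index 2 in ['d', 'b', 'e'] -> ['e', 'd', 'b']
'd': index 1 in ['e', 'd', 'b'] -> ['d', 'e', 'b']
'b': index 2 in ['d', 'e', 'b'] -> ['b', 'd', 'e']
'b': index 0 in ['b', 'd', 'e'] -> ['b', 'd', 'e']
'e': index 2 in ['b', 'd', 'e'] -> ['e', 'b', 'd']
'e': index 0 in ['e', 'b', 'd'] -> ['e', 'b', 'd']


Output: [1, 2, 1, 2, 0, 2, 0]


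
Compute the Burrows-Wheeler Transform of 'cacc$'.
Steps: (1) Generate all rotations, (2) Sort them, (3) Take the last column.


Rotations (sorted):
  0: $cacc -> last char: c
  1: acc$c -> last char: c
  2: c$cac -> last char: c
  3: cacc$ -> last char: $
  4: cc$ca -> last char: a


BWT = ccc$a


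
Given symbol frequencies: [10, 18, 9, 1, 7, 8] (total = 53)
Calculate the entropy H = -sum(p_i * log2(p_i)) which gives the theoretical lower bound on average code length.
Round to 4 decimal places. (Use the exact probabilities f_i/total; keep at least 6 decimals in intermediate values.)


Per-symbol terms -p_i * log2(p_i) with p_i = f_i/53:
  p = 10/53 = 0.188679: log2(p) = -2.405992, -p*log2(p) = 0.453961
  p = 18/53 = 0.339623: log2(p) = -1.557995, -p*log2(p) = 0.529131
  p = 9/53 = 0.169811: log2(p) = -2.557995, -p*log2(p) = 0.434377
  p = 1/53 = 0.018868: log2(p) = -5.727920, -p*log2(p) = 0.108074
  p = 7/53 = 0.132075: log2(p) = -2.920566, -p*log2(p) = 0.385735
  p = 8/53 = 0.150943: log2(p) = -2.727920, -p*log2(p) = 0.411762
H = 0.453961 + 0.529131 + 0.434377 + 0.108074 + 0.385735 + 0.411762 = 2.323040

H = 2.323 bits/symbol


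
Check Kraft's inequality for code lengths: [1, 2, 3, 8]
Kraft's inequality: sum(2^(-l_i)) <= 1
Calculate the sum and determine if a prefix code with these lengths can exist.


Sum = 2^(-1) + 2^(-2) + 2^(-3) + 2^(-8)
    = 0.5 + 0.25 + 0.125 + 0.00390625
    = 225/256 = 0.87890625
Since 0.87890625 <= 1, Kraft's inequality IS satisfied.
A prefix code with these lengths CAN exist.

Kraft sum = 0.87890625. Satisfied.


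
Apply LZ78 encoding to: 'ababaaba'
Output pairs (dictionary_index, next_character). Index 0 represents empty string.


LZ78 encoding steps:
Dictionary: {0: ''}
Step 1: w='' (idx 0), next='a' -> output (0, 'a'), add 'a' as idx 1
Step 2: w='' (idx 0), next='b' -> output (0, 'b'), add 'b' as idx 2
Step 3: w='a' (idx 1), next='b' -> output (1, 'b'), add 'ab' as idx 3
Step 4: w='a' (idx 1), next='a' -> output (1, 'a'), add 'aa' as idx 4
Step 5: w='b' (idx 2), next='a' -> output (2, 'a'), add 'ba' as idx 5


Encoded: [(0, 'a'), (0, 'b'), (1, 'b'), (1, 'a'), (2, 'a')]


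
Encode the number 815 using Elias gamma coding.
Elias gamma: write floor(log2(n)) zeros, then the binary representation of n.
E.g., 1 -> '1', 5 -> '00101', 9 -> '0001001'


num_bits = floor(log2(815)) + 1 = 10
leading_zeros = num_bits - 1 = 9
binary(815) = 1100101111

Elias gamma(815) = '000000000' + '1100101111' = 0000000001100101111 (19 bits)


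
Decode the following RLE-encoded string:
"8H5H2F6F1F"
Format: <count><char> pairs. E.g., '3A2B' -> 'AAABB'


Expanding each <count><char> pair:
  8H -> 'HHHHHHHH'
  5H -> 'HHHHH'
  2F -> 'FF'
  6F -> 'FFFFFF'
  1F -> 'F'

Decoded = HHHHHHHHHHHHHFFFFFFFFF


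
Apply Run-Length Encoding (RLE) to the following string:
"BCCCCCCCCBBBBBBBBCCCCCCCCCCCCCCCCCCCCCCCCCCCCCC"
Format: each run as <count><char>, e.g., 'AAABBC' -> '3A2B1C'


Scanning runs left to right:
  i=0: run of 'B' x 1 -> '1B'
  i=1: run of 'C' x 8 -> '8C'
  i=9: run of 'B' x 8 -> '8B'
  i=17: run of 'C' x 30 -> '30C'

RLE = 1B8C8B30C


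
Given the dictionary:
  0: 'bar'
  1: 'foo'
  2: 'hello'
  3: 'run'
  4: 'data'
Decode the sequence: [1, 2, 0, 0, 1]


Look up each index in the dictionary:
  1 -> 'foo'
  2 -> 'hello'
  0 -> 'bar'
  0 -> 'bar'
  1 -> 'foo'

Decoded: "foo hello bar bar foo"


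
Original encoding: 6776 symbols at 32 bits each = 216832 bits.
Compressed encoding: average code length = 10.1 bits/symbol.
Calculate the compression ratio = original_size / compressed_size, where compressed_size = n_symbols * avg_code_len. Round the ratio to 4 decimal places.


original_size = n_symbols * orig_bits = 6776 * 32 = 216832 bits
compressed_size = n_symbols * avg_code_len = 6776 * 10.1 = 68437.6 bits
ratio = original_size / compressed_size = 216832 / 68437.6 = 3.1683

Compression ratio = 3.1683


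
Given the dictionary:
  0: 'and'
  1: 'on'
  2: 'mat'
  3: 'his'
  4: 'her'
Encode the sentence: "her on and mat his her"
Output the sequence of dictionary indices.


Look up each word in the dictionary:
  'her' -> 4
  'on' -> 1
  'and' -> 0
  'mat' -> 2
  'his' -> 3
  'her' -> 4

Encoded: [4, 1, 0, 2, 3, 4]


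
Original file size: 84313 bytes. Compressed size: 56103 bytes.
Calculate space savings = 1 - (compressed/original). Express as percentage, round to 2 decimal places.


ratio = compressed/original = 56103/84313 = 0.665413
savings = 1 - ratio = 1 - 0.665413 = 0.334587
as a percentage: 0.334587 * 100 = 33.46%

Space savings = 1 - 56103/84313 = 33.46%


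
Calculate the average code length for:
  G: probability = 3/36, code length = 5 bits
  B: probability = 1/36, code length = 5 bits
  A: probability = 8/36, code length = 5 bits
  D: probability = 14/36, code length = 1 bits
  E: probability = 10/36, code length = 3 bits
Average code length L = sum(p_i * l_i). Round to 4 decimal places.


Weighted contributions p_i * l_i:
  G: (3/36) * 5 = 15/36
  B: (1/36) * 5 = 5/36
  A: (8/36) * 5 = 40/36
  D: (14/36) * 1 = 14/36
  E: (10/36) * 3 = 30/36
Sum = (15 + 5 + 40 + 14 + 30)/36 = 104/36

L = 104/36 = 2.8889 bits/symbol


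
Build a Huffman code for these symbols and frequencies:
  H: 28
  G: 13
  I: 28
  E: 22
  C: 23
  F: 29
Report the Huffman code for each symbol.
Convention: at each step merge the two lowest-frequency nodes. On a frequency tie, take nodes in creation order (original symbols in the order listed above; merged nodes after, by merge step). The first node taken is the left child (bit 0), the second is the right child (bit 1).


Huffman tree construction:
Step 1: Merge G(13) + E(22) = 35
Step 2: Merge C(23) + H(28) = 51
Step 3: Merge I(28) + F(29) = 57
Step 4: Merge (G+E)(35) + (C+H)(51) = 86
Step 5: Merge (I+F)(57) + ((G+E)+(C+H))(86) = 143
Read each symbol's code off the tree from the root (left child = 0, right child = 1).

Codes:
  H: 111 (length 3)
  G: 100 (length 3)
  I: 00 (length 2)
  E: 101 (length 3)
  C: 110 (length 3)
  F: 01 (length 2)
Average code length: 372/143 = 2.6014 bits/symbol


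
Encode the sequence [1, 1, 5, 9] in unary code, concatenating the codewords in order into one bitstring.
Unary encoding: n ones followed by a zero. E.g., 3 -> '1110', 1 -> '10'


Encode each number as n ones followed by a terminating 0:
  1 -> 10 (2 bits)
  1 -> 10 (2 bits)
  5 -> 111110 (6 bits)
  9 -> 1111111110 (10 bits)
Total length = 2 + 2 + 6 + 10 = 20 bits.

Unary([1, 1, 5, 9]) = 10101111101111111110 (20 bits)


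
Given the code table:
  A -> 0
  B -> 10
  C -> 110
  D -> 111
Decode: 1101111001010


Decoding:
110 -> C
111 -> D
10 -> B
0 -> A
10 -> B
10 -> B


Result: CDBABB


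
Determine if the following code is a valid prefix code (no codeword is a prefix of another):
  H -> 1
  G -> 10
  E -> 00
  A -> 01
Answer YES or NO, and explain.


Checking each pair (does one codeword prefix another?):
  H='1' vs G='10': prefix -- VIOLATION

NO -- this is NOT a valid prefix code. H (1) is a prefix of G (10).


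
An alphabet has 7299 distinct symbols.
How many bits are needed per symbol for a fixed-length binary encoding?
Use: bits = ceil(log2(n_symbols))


log2(7299) = 12.8335
Bracket: 2^12 = 4096 < 7299 <= 2^13 = 8192
So ceil(log2(7299)) = 13

bits = ceil(log2(7299)) = ceil(12.8335) = 13 bits


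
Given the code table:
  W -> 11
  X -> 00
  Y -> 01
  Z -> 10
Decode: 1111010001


Decoding:
11 -> W
11 -> W
01 -> Y
00 -> X
01 -> Y


Result: WWYXY


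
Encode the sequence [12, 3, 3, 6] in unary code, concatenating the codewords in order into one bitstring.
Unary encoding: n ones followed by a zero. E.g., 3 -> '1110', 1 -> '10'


Encode each number as n ones followed by a terminating 0:
  12 -> 1111111111110 (13 bits)
  3 -> 1110 (4 bits)
  3 -> 1110 (4 bits)
  6 -> 1111110 (7 bits)
Total length = 13 + 4 + 4 + 7 = 28 bits.

Unary([12, 3, 3, 6]) = 1111111111110111011101111110 (28 bits)


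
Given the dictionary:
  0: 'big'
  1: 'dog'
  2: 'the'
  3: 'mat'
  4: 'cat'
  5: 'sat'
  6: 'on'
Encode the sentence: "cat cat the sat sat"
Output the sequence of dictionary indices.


Look up each word in the dictionary:
  'cat' -> 4
  'cat' -> 4
  'the' -> 2
  'sat' -> 5
  'sat' -> 5

Encoded: [4, 4, 2, 5, 5]


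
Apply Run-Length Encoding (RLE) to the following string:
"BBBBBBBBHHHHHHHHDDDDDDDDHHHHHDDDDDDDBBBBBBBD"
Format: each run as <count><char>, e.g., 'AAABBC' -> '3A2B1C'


Scanning runs left to right:
  i=0: run of 'B' x 8 -> '8B'
  i=8: run of 'H' x 8 -> '8H'
  i=16: run of 'D' x 8 -> '8D'
  i=24: run of 'H' x 5 -> '5H'
  i=29: run of 'D' x 7 -> '7D'
  i=36: run of 'B' x 7 -> '7B'
  i=43: run of 'D' x 1 -> '1D'

RLE = 8B8H8D5H7D7B1D


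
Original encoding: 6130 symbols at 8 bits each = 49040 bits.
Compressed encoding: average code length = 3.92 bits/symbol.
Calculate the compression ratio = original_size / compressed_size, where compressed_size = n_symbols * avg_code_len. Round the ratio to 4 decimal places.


original_size = n_symbols * orig_bits = 6130 * 8 = 49040 bits
compressed_size = n_symbols * avg_code_len = 6130 * 3.92 = 24029.6 bits
ratio = original_size / compressed_size = 49040 / 24029.6 = 2.0408

Compression ratio = 2.0408


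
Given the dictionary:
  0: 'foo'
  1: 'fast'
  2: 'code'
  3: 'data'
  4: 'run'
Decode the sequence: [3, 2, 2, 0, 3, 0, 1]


Look up each index in the dictionary:
  3 -> 'data'
  2 -> 'code'
  2 -> 'code'
  0 -> 'foo'
  3 -> 'data'
  0 -> 'foo'
  1 -> 'fast'

Decoded: "data code code foo data foo fast"


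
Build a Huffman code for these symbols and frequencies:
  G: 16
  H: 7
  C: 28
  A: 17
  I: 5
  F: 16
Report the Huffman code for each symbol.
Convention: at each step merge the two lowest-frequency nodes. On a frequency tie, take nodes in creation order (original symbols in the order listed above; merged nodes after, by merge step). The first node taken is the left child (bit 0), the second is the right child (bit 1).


Huffman tree construction:
Step 1: Merge I(5) + H(7) = 12
Step 2: Merge (I+H)(12) + G(16) = 28
Step 3: Merge F(16) + A(17) = 33
Step 4: Merge C(28) + ((I+H)+G)(28) = 56
Step 5: Merge (F+A)(33) + (C+((I+H)+G))(56) = 89
Read each symbol's code off the tree from the root (left child = 0, right child = 1).

Codes:
  G: 111 (length 3)
  H: 1101 (length 4)
  C: 10 (length 2)
  A: 01 (length 2)
  I: 1100 (length 4)
  F: 00 (length 2)
Average code length: 218/89 = 2.4494 bits/symbol


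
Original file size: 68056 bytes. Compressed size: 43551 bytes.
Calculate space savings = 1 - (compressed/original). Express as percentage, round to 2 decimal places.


ratio = compressed/original = 43551/68056 = 0.639929
savings = 1 - ratio = 1 - 0.639929 = 0.360071
as a percentage: 0.360071 * 100 = 36.01%

Space savings = 1 - 43551/68056 = 36.01%


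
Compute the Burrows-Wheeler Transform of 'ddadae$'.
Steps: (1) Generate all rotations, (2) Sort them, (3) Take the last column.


Rotations (sorted):
  0: $ddadae -> last char: e
  1: adae$dd -> last char: d
  2: ae$ddad -> last char: d
  3: dadae$d -> last char: d
  4: dae$dda -> last char: a
  5: ddadae$ -> last char: $
  6: e$ddada -> last char: a


BWT = eddda$a


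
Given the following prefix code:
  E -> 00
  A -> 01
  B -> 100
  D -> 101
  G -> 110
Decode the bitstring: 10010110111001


Decoding step by step:
Bits 100 -> B
Bits 101 -> D
Bits 101 -> D
Bits 110 -> G
Bits 01 -> A


Decoded message: BDDGA


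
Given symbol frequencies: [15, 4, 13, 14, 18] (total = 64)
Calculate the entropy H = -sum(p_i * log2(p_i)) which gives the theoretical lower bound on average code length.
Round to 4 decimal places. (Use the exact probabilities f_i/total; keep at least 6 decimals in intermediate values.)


Per-symbol terms -p_i * log2(p_i) with p_i = f_i/64:
  p = 15/64 = 0.234375: log2(p) = -2.093109, -p*log2(p) = 0.490573
  p = 4/64 = 0.062500: log2(p) = -4.000000, -p*log2(p) = 0.250000
  p = 13/64 = 0.203125: log2(p) = -2.299560, -p*log2(p) = 0.467098
  p = 14/64 = 0.218750: log2(p) = -2.192645, -p*log2(p) = 0.479641
  p = 18/64 = 0.281250: log2(p) = -1.830075, -p*log2(p) = 0.514709
H = 0.490573 + 0.250000 + 0.467098 + 0.479641 + 0.514709 = 2.202021

H = 2.202 bits/symbol


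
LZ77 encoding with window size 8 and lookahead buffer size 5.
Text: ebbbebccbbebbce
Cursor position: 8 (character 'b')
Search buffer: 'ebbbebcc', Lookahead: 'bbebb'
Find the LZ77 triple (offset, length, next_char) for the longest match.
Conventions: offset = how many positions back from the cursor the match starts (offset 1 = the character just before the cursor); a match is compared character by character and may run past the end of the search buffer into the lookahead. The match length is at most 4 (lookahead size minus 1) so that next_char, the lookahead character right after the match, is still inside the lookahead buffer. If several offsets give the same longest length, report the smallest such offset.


Try each offset into the search buffer:
  offset=1 (pos 7, char 'c'): match length 0
  offset=2 (pos 6, char 'c'): match length 0
  offset=3 (pos 5, char 'b'): match length 1
  offset=4 (pos 4, char 'e'): match length 0
  offset=5 (pos 3, char 'b'): match length 1
  offset=6 (pos 2, char 'b'): match length 4
  offset=7 (pos 1, char 'b'): match length 2
  offset=8 (pos 0, char 'e'): match length 0
Longest match has length 4 at offset 6.
next_char = character at position 8 + 4 = 12 -> 'b'

Best match: offset=6, length=4 (matching 'bbeb' starting at position 2)
LZ77 triple: (6, 4, 'b')


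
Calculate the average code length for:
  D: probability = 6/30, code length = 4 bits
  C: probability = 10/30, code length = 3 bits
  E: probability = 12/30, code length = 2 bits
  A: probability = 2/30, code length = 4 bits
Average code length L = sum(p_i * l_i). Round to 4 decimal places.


Weighted contributions p_i * l_i:
  D: (6/30) * 4 = 24/30
  C: (10/30) * 3 = 30/30
  E: (12/30) * 2 = 24/30
  A: (2/30) * 4 = 8/30
Sum = (24 + 30 + 24 + 8)/30 = 86/30

L = 86/30 = 2.8667 bits/symbol


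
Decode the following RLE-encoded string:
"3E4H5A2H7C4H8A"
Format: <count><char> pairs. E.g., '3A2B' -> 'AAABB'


Expanding each <count><char> pair:
  3E -> 'EEE'
  4H -> 'HHHH'
  5A -> 'AAAAA'
  2H -> 'HH'
  7C -> 'CCCCCCC'
  4H -> 'HHHH'
  8A -> 'AAAAAAAA'

Decoded = EEEHHHHAAAAAHHCCCCCCCHHHHAAAAAAAA


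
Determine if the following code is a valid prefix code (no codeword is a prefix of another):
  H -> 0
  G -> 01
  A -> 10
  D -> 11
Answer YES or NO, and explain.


Checking each pair (does one codeword prefix another?):
  H='0' vs G='01': prefix -- VIOLATION

NO -- this is NOT a valid prefix code. H (0) is a prefix of G (01).


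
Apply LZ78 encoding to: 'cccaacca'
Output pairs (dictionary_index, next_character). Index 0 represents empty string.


LZ78 encoding steps:
Dictionary: {0: ''}
Step 1: w='' (idx 0), next='c' -> output (0, 'c'), add 'c' as idx 1
Step 2: w='c' (idx 1), next='c' -> output (1, 'c'), add 'cc' as idx 2
Step 3: w='' (idx 0), next='a' -> output (0, 'a'), add 'a' as idx 3
Step 4: w='a' (idx 3), next='c' -> output (3, 'c'), add 'ac' as idx 4
Step 5: w='c' (idx 1), next='a' -> output (1, 'a'), add 'ca' as idx 5


Encoded: [(0, 'c'), (1, 'c'), (0, 'a'), (3, 'c'), (1, 'a')]


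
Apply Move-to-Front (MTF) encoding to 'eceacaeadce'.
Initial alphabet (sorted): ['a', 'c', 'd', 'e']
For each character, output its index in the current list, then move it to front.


MTF encoding:
'e': index 3 in ['a', 'c', 'd', 'e'] -> ['e', 'a', 'c', 'd']
'c': index 2 in ['e', 'a', 'c', 'd'] -> ['c', 'e', 'a', 'd']
'e': index 1 in ['c', 'e', 'a', 'd'] -> ['e', 'c', 'a', 'd']
'a': index 2 in ['e', 'c', 'a', 'd'] -> ['a', 'e', 'c', 'd']
'c': index 2 in ['a', 'e', 'c', 'd'] -> ['c', 'a', 'e', 'd']
'a': index 1 in ['c', 'a', 'e', 'd'] -> ['a', 'c', 'e', 'd']
'e': index 2 in ['a', 'c', 'e', 'd'] -> ['e', 'a', 'c', 'd']
'a': index 1 in ['e', 'a', 'c', 'd'] -> ['a', 'e', 'c', 'd']
'd': index 3 in ['a', 'e', 'c', 'd'] -> ['d', 'a', 'e', 'c']
'c': index 3 in ['d', 'a', 'e', 'c'] -> ['c', 'd', 'a', 'e']
'e': index 3 in ['c', 'd', 'a', 'e'] -> ['e', 'c', 'd', 'a']


Output: [3, 2, 1, 2, 2, 1, 2, 1, 3, 3, 3]


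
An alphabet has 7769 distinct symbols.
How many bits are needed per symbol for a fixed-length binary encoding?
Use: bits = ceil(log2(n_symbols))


log2(7769) = 12.9235
Bracket: 2^12 = 4096 < 7769 <= 2^13 = 8192
So ceil(log2(7769)) = 13

bits = ceil(log2(7769)) = ceil(12.9235) = 13 bits


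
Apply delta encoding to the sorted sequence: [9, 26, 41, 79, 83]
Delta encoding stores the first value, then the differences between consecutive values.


First value: 9
Deltas:
  26 - 9 = 17
  41 - 26 = 15
  79 - 41 = 38
  83 - 79 = 4


Delta encoded: [9, 17, 15, 38, 4]


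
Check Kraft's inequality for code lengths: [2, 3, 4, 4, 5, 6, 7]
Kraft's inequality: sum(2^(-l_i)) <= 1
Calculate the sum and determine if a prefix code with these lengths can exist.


Sum = 2^(-2) + 2^(-3) + 2^(-4) + 2^(-4) + 2^(-5) + 2^(-6) + 2^(-7)
    = 0.25 + 0.125 + 0.0625 + 0.0625 + 0.03125 + 0.015625 + 0.0078125
    = 71/128 = 0.5546875
Since 0.5546875 <= 1, Kraft's inequality IS satisfied.
A prefix code with these lengths CAN exist.

Kraft sum = 0.5546875. Satisfied.


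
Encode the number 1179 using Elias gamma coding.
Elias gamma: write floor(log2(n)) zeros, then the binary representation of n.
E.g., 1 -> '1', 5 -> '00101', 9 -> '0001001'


num_bits = floor(log2(1179)) + 1 = 11
leading_zeros = num_bits - 1 = 10
binary(1179) = 10010011011

Elias gamma(1179) = '0000000000' + '10010011011' = 000000000010010011011 (21 bits)


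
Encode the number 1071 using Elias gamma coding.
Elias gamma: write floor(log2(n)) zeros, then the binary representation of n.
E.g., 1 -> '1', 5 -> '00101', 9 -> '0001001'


num_bits = floor(log2(1071)) + 1 = 11
leading_zeros = num_bits - 1 = 10
binary(1071) = 10000101111

Elias gamma(1071) = '0000000000' + '10000101111' = 000000000010000101111 (21 bits)


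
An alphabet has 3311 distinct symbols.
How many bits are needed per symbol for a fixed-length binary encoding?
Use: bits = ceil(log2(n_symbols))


log2(3311) = 11.6931
Bracket: 2^11 = 2048 < 3311 <= 2^12 = 4096
So ceil(log2(3311)) = 12

bits = ceil(log2(3311)) = ceil(11.6931) = 12 bits


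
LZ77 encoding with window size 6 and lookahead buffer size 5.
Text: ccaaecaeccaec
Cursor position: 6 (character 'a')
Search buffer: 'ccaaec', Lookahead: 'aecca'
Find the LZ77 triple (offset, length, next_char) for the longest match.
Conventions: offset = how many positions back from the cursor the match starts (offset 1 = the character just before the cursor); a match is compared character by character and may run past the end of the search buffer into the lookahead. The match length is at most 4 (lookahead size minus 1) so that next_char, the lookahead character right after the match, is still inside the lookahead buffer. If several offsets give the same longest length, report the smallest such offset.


Try each offset into the search buffer:
  offset=1 (pos 5, char 'c'): match length 0
  offset=2 (pos 4, char 'e'): match length 0
  offset=3 (pos 3, char 'a'): match length 3
  offset=4 (pos 2, char 'a'): match length 1
  offset=5 (pos 1, char 'c'): match length 0
  offset=6 (pos 0, char 'c'): match length 0
Longest match has length 3 at offset 3.
next_char = character at position 6 + 3 = 9 -> 'c'

Best match: offset=3, length=3 (matching 'aec' starting at position 3)
LZ77 triple: (3, 3, 'c')


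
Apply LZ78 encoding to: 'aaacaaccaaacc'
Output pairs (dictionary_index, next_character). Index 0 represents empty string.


LZ78 encoding steps:
Dictionary: {0: ''}
Step 1: w='' (idx 0), next='a' -> output (0, 'a'), add 'a' as idx 1
Step 2: w='a' (idx 1), next='a' -> output (1, 'a'), add 'aa' as idx 2
Step 3: w='' (idx 0), next='c' -> output (0, 'c'), add 'c' as idx 3
Step 4: w='aa' (idx 2), next='c' -> output (2, 'c'), add 'aac' as idx 4
Step 5: w='c' (idx 3), next='a' -> output (3, 'a'), add 'ca' as idx 5
Step 6: w='aac' (idx 4), next='c' -> output (4, 'c'), add 'aacc' as idx 6


Encoded: [(0, 'a'), (1, 'a'), (0, 'c'), (2, 'c'), (3, 'a'), (4, 'c')]


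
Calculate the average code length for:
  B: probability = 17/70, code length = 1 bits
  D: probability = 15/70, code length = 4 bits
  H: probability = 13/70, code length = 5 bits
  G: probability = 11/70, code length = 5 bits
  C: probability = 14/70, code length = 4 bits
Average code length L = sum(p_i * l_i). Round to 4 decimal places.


Weighted contributions p_i * l_i:
  B: (17/70) * 1 = 17/70
  D: (15/70) * 4 = 60/70
  H: (13/70) * 5 = 65/70
  G: (11/70) * 5 = 55/70
  C: (14/70) * 4 = 56/70
Sum = (17 + 60 + 65 + 55 + 56)/70 = 253/70

L = 253/70 = 3.6143 bits/symbol


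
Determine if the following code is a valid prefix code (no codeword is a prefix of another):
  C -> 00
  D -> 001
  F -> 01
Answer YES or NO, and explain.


Checking each pair (does one codeword prefix another?):
  C='00' vs D='001': prefix -- VIOLATION

NO -- this is NOT a valid prefix code. C (00) is a prefix of D (001).


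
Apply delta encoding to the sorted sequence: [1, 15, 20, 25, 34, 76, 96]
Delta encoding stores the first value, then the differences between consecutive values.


First value: 1
Deltas:
  15 - 1 = 14
  20 - 15 = 5
  25 - 20 = 5
  34 - 25 = 9
  76 - 34 = 42
  96 - 76 = 20


Delta encoded: [1, 14, 5, 5, 9, 42, 20]


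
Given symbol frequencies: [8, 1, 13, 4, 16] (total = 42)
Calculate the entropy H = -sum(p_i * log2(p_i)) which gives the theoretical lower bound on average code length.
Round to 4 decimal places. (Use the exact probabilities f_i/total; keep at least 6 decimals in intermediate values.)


Per-symbol terms -p_i * log2(p_i) with p_i = f_i/42:
  p = 8/42 = 0.190476: log2(p) = -2.392317, -p*log2(p) = 0.455680
  p = 1/42 = 0.023810: log2(p) = -5.392317, -p*log2(p) = 0.128389
  p = 13/42 = 0.309524: log2(p) = -1.691878, -p*log2(p) = 0.523676
  p = 4/42 = 0.095238: log2(p) = -3.392317, -p*log2(p) = 0.323078
  p = 16/42 = 0.380952: log2(p) = -1.392317, -p*log2(p) = 0.530407
H = 0.455680 + 0.128389 + 0.523676 + 0.323078 + 0.530407 = 1.961230

H = 1.9612 bits/symbol


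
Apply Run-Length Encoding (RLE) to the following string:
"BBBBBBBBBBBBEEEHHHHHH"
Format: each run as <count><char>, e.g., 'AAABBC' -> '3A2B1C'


Scanning runs left to right:
  i=0: run of 'B' x 12 -> '12B'
  i=12: run of 'E' x 3 -> '3E'
  i=15: run of 'H' x 6 -> '6H'

RLE = 12B3E6H


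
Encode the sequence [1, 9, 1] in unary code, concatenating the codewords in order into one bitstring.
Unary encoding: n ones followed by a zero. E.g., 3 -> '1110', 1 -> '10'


Encode each number as n ones followed by a terminating 0:
  1 -> 10 (2 bits)
  9 -> 1111111110 (10 bits)
  1 -> 10 (2 bits)
Total length = 2 + 10 + 2 = 14 bits.

Unary([1, 9, 1]) = 10111111111010 (14 bits)


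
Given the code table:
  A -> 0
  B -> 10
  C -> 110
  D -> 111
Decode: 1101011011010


Decoding:
110 -> C
10 -> B
110 -> C
110 -> C
10 -> B


Result: CBCCB


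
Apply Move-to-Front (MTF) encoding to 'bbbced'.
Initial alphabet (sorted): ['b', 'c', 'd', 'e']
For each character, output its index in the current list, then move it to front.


MTF encoding:
'b': index 0 in ['b', 'c', 'd', 'e'] -> ['b', 'c', 'd', 'e']
'b': index 0 in ['b', 'c', 'd', 'e'] -> ['b', 'c', 'd', 'e']
'b': index 0 in ['b', 'c', 'd', 'e'] -> ['b', 'c', 'd', 'e']
'c': index 1 in ['b', 'c', 'd', 'e'] -> ['c', 'b', 'd', 'e']
'e': index 3 in ['c', 'b', 'd', 'e'] -> ['e', 'c', 'b', 'd']
'd': index 3 in ['e', 'c', 'b', 'd'] -> ['d', 'e', 'c', 'b']


Output: [0, 0, 0, 1, 3, 3]


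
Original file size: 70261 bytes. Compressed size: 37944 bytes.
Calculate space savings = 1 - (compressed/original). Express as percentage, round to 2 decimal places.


ratio = compressed/original = 37944/70261 = 0.540044
savings = 1 - ratio = 1 - 0.540044 = 0.459956
as a percentage: 0.459956 * 100 = 46.0%

Space savings = 1 - 37944/70261 = 46.0%


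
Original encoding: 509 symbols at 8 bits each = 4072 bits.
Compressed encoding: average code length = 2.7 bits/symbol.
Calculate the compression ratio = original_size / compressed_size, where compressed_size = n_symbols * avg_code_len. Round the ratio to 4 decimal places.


original_size = n_symbols * orig_bits = 509 * 8 = 4072 bits
compressed_size = n_symbols * avg_code_len = 509 * 2.7 = 1374.3 bits
ratio = original_size / compressed_size = 4072 / 1374.3 = 2.963

Compression ratio = 2.963


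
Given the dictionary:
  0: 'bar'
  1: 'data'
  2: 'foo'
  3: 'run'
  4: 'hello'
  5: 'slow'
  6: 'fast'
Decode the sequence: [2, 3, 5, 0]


Look up each index in the dictionary:
  2 -> 'foo'
  3 -> 'run'
  5 -> 'slow'
  0 -> 'bar'

Decoded: "foo run slow bar"


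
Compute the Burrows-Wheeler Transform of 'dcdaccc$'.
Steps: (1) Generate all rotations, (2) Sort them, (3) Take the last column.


Rotations (sorted):
  0: $dcdaccc -> last char: c
  1: accc$dcd -> last char: d
  2: c$dcdacc -> last char: c
  3: cc$dcdac -> last char: c
  4: ccc$dcda -> last char: a
  5: cdaccc$d -> last char: d
  6: daccc$dc -> last char: c
  7: dcdaccc$ -> last char: $


BWT = cdccadc$


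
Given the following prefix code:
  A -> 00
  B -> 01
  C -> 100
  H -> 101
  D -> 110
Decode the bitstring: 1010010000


Decoding step by step:
Bits 101 -> H
Bits 00 -> A
Bits 100 -> C
Bits 00 -> A


Decoded message: HACA


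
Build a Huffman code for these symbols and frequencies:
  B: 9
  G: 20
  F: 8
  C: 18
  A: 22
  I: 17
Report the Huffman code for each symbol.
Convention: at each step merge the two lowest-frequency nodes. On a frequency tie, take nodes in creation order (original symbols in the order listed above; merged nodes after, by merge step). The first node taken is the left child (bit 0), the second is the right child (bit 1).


Huffman tree construction:
Step 1: Merge F(8) + B(9) = 17
Step 2: Merge I(17) + (F+B)(17) = 34
Step 3: Merge C(18) + G(20) = 38
Step 4: Merge A(22) + (I+(F+B))(34) = 56
Step 5: Merge (C+G)(38) + (A+(I+(F+B)))(56) = 94
Read each symbol's code off the tree from the root (left child = 0, right child = 1).

Codes:
  B: 1111 (length 4)
  G: 01 (length 2)
  F: 1110 (length 4)
  C: 00 (length 2)
  A: 10 (length 2)
  I: 110 (length 3)
Average code length: 239/94 = 2.5426 bits/symbol


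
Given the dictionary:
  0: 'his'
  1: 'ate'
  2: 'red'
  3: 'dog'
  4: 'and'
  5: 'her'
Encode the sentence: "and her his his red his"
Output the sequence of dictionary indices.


Look up each word in the dictionary:
  'and' -> 4
  'her' -> 5
  'his' -> 0
  'his' -> 0
  'red' -> 2
  'his' -> 0

Encoded: [4, 5, 0, 0, 2, 0]


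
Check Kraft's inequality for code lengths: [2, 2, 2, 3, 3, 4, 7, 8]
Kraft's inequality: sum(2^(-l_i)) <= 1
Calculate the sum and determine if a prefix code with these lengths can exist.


Sum = 2^(-2) + 2^(-2) + 2^(-2) + 2^(-3) + 2^(-3) + 2^(-4) + 2^(-7) + 2^(-8)
    = 0.25 + 0.25 + 0.25 + 0.125 + 0.125 + 0.0625 + 0.0078125 + 0.00390625
    = 275/256 = 1.07421875
Since 1.07421875 > 1, Kraft's inequality is NOT satisfied.
A prefix code with these lengths CANNOT exist.

Kraft sum = 1.07421875. Not satisfied.


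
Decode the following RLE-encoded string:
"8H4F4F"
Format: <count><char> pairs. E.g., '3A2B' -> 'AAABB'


Expanding each <count><char> pair:
  8H -> 'HHHHHHHH'
  4F -> 'FFFF'
  4F -> 'FFFF'

Decoded = HHHHHHHHFFFFFFFF


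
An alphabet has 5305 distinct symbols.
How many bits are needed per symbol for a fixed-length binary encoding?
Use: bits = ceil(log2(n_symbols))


log2(5305) = 12.3731
Bracket: 2^12 = 4096 < 5305 <= 2^13 = 8192
So ceil(log2(5305)) = 13

bits = ceil(log2(5305)) = ceil(12.3731) = 13 bits


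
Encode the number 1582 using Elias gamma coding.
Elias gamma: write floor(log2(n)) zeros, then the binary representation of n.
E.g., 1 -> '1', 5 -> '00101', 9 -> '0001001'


num_bits = floor(log2(1582)) + 1 = 11
leading_zeros = num_bits - 1 = 10
binary(1582) = 11000101110

Elias gamma(1582) = '0000000000' + '11000101110' = 000000000011000101110 (21 bits)


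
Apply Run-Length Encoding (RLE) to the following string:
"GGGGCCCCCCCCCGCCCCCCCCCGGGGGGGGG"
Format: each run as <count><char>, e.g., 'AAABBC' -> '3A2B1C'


Scanning runs left to right:
  i=0: run of 'G' x 4 -> '4G'
  i=4: run of 'C' x 9 -> '9C'
  i=13: run of 'G' x 1 -> '1G'
  i=14: run of 'C' x 9 -> '9C'
  i=23: run of 'G' x 9 -> '9G'

RLE = 4G9C1G9C9G


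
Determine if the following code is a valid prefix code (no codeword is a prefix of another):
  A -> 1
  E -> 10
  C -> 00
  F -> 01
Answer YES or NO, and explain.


Checking each pair (does one codeword prefix another?):
  A='1' vs E='10': prefix -- VIOLATION

NO -- this is NOT a valid prefix code. A (1) is a prefix of E (10).


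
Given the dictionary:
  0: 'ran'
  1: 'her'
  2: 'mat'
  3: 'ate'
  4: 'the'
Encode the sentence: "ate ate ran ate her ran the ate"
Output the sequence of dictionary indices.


Look up each word in the dictionary:
  'ate' -> 3
  'ate' -> 3
  'ran' -> 0
  'ate' -> 3
  'her' -> 1
  'ran' -> 0
  'the' -> 4
  'ate' -> 3

Encoded: [3, 3, 0, 3, 1, 0, 4, 3]


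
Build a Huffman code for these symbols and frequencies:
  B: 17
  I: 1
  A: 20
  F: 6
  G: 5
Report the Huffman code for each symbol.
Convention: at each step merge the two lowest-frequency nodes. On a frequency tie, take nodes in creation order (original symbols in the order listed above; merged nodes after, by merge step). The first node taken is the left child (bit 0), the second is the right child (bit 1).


Huffman tree construction:
Step 1: Merge I(1) + G(5) = 6
Step 2: Merge F(6) + (I+G)(6) = 12
Step 3: Merge (F+(I+G))(12) + B(17) = 29
Step 4: Merge A(20) + ((F+(I+G))+B)(29) = 49
Read each symbol's code off the tree from the root (left child = 0, right child = 1).

Codes:
  B: 11 (length 2)
  I: 1010 (length 4)
  A: 0 (length 1)
  F: 100 (length 3)
  G: 1011 (length 4)
Average code length: 96/49 = 1.9592 bits/symbol


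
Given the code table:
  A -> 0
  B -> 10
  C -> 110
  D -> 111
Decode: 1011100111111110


Decoding:
10 -> B
111 -> D
0 -> A
0 -> A
111 -> D
111 -> D
110 -> C


Result: BDAADDC


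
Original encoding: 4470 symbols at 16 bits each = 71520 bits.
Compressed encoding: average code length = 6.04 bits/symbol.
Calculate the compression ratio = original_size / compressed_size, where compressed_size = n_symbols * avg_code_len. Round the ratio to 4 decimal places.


original_size = n_symbols * orig_bits = 4470 * 16 = 71520 bits
compressed_size = n_symbols * avg_code_len = 4470 * 6.04 = 26998.8 bits
ratio = original_size / compressed_size = 71520 / 26998.8 = 2.649

Compression ratio = 2.649


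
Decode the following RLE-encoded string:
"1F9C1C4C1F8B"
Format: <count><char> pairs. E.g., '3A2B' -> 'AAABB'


Expanding each <count><char> pair:
  1F -> 'F'
  9C -> 'CCCCCCCCC'
  1C -> 'C'
  4C -> 'CCCC'
  1F -> 'F'
  8B -> 'BBBBBBBB'

Decoded = FCCCCCCCCCCCCCCFBBBBBBBB


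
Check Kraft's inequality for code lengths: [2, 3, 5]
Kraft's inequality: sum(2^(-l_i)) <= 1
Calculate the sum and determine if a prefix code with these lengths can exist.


Sum = 2^(-2) + 2^(-3) + 2^(-5)
    = 0.25 + 0.125 + 0.03125
    = 13/32 = 0.40625
Since 0.40625 <= 1, Kraft's inequality IS satisfied.
A prefix code with these lengths CAN exist.

Kraft sum = 0.40625. Satisfied.


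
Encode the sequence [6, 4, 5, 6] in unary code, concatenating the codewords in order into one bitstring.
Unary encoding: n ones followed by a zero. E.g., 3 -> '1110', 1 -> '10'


Encode each number as n ones followed by a terminating 0:
  6 -> 1111110 (7 bits)
  4 -> 11110 (5 bits)
  5 -> 111110 (6 bits)
  6 -> 1111110 (7 bits)
Total length = 7 + 5 + 6 + 7 = 25 bits.

Unary([6, 4, 5, 6]) = 1111110111101111101111110 (25 bits)


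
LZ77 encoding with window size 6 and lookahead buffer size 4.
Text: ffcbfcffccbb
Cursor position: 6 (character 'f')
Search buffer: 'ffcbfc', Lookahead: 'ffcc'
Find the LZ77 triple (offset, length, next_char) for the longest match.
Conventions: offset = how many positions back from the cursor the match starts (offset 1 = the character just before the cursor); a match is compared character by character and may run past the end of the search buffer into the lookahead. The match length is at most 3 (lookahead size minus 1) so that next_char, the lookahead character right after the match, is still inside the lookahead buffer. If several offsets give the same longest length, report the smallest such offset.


Try each offset into the search buffer:
  offset=1 (pos 5, char 'c'): match length 0
  offset=2 (pos 4, char 'f'): match length 1
  offset=3 (pos 3, char 'b'): match length 0
  offset=4 (pos 2, char 'c'): match length 0
  offset=5 (pos 1, char 'f'): match length 1
  offset=6 (pos 0, char 'f'): match length 3
Longest match has length 3 at offset 6.
next_char = character at position 6 + 3 = 9 -> 'c'

Best match: offset=6, length=3 (matching 'ffc' starting at position 0)
LZ77 triple: (6, 3, 'c')
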